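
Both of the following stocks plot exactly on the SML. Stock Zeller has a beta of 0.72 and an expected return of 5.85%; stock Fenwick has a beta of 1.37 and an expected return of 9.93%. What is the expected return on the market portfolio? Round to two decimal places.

Both satisfy E(R) = R_f + β·MRP, so the slope of the SML is
MRP = (9.93% − 5.85%) / (1.37 − 0.72) = 4.08% / 0.65 = 6.2769%
R_f = E(R_Zeller) − β_Zeller·MRP = 5.85% − 0.72 × 6.2769% = 1.3306%
E(R_m) = R_f + MRP = 1.3306% + 6.2769% = 7.61%

7.61%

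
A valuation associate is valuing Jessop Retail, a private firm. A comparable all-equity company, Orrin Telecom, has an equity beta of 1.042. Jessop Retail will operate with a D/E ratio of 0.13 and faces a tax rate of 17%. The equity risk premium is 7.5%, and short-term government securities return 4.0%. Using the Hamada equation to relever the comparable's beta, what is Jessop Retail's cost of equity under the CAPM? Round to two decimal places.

β_L = β_U × [1 + (1 − t)(D/E)] = 1.042 × [1 + (1 − 0.17) × 0.13]
    = 1.042 × [1 + 0.83 × 0.13] = 1.042 × 1.1079 = 1.1544
E(R) = R_f + β_L × MRP = 4.0% + 1.1544 × 7.5% = 12.66%

12.66%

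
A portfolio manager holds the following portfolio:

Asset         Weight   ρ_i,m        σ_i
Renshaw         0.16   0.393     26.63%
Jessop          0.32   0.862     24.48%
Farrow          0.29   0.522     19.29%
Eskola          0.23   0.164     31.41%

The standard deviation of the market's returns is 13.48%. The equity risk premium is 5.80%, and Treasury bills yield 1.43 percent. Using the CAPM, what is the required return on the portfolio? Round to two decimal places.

β_Renshaw = 0.393 × 26.63% / 13.48% = 0.7764
β_Jessop = 0.862 × 24.48% / 13.48% = 1.5654
β_Farrow = 0.522 × 19.29% / 13.48% = 0.7470
β_Eskola = 0.164 × 31.41% / 13.48% = 0.3821
β_P = Σ w_i β_i = 0.16×0.7764 + 0.32×1.5654 + 0.29×0.7470 + 0.23×0.3821 = 0.9297
E(R_P) = R_f + β_P × MRP = 1.43% + 0.9297 × 5.80% = 6.82%

6.82%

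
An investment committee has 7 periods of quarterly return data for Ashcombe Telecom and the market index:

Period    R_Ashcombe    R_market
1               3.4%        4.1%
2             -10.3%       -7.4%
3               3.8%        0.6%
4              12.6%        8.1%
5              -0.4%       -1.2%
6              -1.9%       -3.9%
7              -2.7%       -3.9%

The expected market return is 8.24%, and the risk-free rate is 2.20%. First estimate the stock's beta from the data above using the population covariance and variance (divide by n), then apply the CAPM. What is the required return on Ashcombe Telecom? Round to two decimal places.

9.96%

Mean R_i = (3.4 − 10.3 + 3.8 + 12.6 − 0.4 − 1.9 − 2.7) / 7 = 0.6429%
Mean R_m = (4.1 − 7.4 + 0.6 + 8.1 − 1.2 − 3.9 − 3.9) / 7 = -0.5143%
Σ(R_i − R̄_i)(R_m − R̄_m) = 215.2343  ⇒  Cov = 215.2343 / 7 = 30.7478
Σ(R_m − R̄_m)² = 167.5486  ⇒  Var(R_m) = 167.5486 / 7 = 23.9355
β = Cov / Var(R_m) = 30.7478 / 23.9355 = 1.2846
MRP = 8.24% − 2.20% = 6.04%
E(R) = R_f + β × MRP = 2.20% + 1.2846 × 6.04% = 9.96%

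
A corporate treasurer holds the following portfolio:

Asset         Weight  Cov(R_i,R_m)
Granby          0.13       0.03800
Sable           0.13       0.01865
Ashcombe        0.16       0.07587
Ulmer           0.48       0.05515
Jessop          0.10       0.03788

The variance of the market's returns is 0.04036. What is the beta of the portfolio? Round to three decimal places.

β_Granby = 0.03800 / 0.04036 = 0.9415
β_Sable = 0.01865 / 0.04036 = 0.4621
β_Ashcombe = 0.07587 / 0.04036 = 1.8798
β_Ulmer = 0.05515 / 0.04036 = 1.3665
β_Jessop = 0.03788 / 0.04036 = 0.9386
β_P = Σ w_i β_i = 0.13×0.9415 + 0.13×0.4621 + 0.16×1.8798 + 0.48×1.3665 + 0.10×0.9386 = 1.2330

1.233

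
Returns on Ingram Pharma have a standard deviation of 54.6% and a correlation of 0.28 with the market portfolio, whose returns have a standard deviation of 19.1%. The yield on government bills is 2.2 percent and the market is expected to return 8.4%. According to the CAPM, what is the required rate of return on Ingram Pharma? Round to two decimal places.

β = ρ × σ_i / σ_m = 0.28 × 54.6% / 19.1% = 0.8004
MRP = 8.4% − 2.2% = 6.20%
E(R) = 2.2% + 0.8004 × 6.2% = 7.16%

7.16%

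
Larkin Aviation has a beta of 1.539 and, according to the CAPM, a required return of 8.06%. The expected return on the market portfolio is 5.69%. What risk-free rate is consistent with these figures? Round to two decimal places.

E(R) = R_f + β(E(R_m) − R_f) = R_f(1 − β) + β·E(R_m)
8.06% = R_f × (1 − 1.539) + 1.539 × 5.69%
8.06% = R_f × -0.539 + 8.75691%
R_f = (8.06% − 8.75691%) / -0.539 = 1.29%

1.29%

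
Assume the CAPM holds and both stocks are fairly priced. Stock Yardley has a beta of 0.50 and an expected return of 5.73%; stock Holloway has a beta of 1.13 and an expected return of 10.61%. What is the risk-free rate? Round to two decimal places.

Both satisfy E(R) = R_f + β·MRP, so the slope of the SML is
MRP = (10.61% − 5.73%) / (1.13 − 0.50) = 4.88% / 0.63 = 7.7460%
R_f = E(R_Yardley) − β_Yardley·MRP = 5.73% − 0.50 × 7.7460% = 1.8570%

1.86%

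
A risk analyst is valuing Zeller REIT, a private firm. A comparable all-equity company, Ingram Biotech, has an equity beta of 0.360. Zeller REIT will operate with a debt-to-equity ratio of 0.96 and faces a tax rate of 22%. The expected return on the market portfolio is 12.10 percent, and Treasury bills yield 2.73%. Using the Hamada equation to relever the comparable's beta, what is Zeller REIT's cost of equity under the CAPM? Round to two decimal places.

8.63%

β_L = β_U × [1 + (1 − t)(D/E)] = 0.360 × [1 + (1 − 0.22) × 0.96]
    = 0.360 × [1 + 0.78 × 0.96] = 0.360 × 1.7488 = 0.6296
MRP = 12.10% − 2.73% = 9.37%
E(R) = R_f + β_L × MRP = 2.73% + 0.6296 × 9.37% = 8.63%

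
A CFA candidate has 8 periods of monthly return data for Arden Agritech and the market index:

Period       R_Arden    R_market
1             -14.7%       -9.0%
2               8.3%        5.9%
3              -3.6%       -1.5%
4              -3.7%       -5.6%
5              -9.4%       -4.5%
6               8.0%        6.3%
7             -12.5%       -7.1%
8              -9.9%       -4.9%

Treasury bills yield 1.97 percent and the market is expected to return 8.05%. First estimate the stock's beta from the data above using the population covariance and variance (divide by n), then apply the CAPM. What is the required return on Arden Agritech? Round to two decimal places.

10.93%

Mean R_i = (-14.7 + 8.3 − 3.6 − 3.7 − 9.4 + 8.0 − 12.5 − 9.9) / 8 = -4.6875%
Mean R_m = (-9.0 + 5.9 − 1.5 − 5.6 − 4.5 + 6.3 − 7.1 − 4.9) / 8 = -2.5500%
Σ(R_i − R̄_i)(R_m − R̄_m) = 341.7250  ⇒  Cov = 341.7250 / 8 = 42.7156
Σ(R_m − R̄_m)² = 231.7600  ⇒  Var(R_m) = 231.7600 / 8 = 28.9700
β = Cov / Var(R_m) = 42.7156 / 28.9700 = 1.4745
MRP = 8.05% − 1.97% = 6.08%
E(R) = R_f + β × MRP = 1.97% + 1.4745 × 6.08% = 10.93%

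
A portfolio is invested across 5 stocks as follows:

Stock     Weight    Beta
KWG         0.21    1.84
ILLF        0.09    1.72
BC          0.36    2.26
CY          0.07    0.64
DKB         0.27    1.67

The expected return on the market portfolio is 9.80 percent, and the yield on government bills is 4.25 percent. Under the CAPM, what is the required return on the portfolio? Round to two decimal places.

14.52%

β_P = Σ w_i β_i = 0.21×1.84 + 0.09×1.72 + 0.36×2.26 + 0.07×0.64 + 0.27×1.67 = 1.8505
MRP = 9.80% − 4.25% = 5.55%
E(R_P) = R_f + β_P × MRP = 4.25% + 1.8505 × 5.55% = 14.52%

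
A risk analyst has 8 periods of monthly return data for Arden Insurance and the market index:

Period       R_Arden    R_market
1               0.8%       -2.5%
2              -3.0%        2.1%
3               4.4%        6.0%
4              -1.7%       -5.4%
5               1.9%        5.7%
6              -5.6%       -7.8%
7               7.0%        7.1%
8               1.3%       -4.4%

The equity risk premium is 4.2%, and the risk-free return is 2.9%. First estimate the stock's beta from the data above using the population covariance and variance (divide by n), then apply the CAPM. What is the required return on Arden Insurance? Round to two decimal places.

Mean R_i = (0.8 − 3.0 + 4.4 − 1.7 + 1.9 − 5.6 + 7.0 + 1.3) / 8 = 0.6375%
Mean R_m = (-2.5 + 2.1 + 6.0 − 5.4 + 5.7 − 7.8 + 7.1 − 4.4) / 8 = 0.1000%
Σ(R_i − R̄_i)(R_m − R̄_m) = 125.2600  ⇒  Cov = 125.2600 / 8 = 15.6575
Σ(R_m − R̄_m)² = 238.8400  ⇒  Var(R_m) = 238.8400 / 8 = 29.8550
β = Cov / Var(R_m) = 15.6575 / 29.8550 = 0.5245
E(R) = R_f + β × MRP = 2.9% + 0.5245 × 4.2% = 5.10%

5.10%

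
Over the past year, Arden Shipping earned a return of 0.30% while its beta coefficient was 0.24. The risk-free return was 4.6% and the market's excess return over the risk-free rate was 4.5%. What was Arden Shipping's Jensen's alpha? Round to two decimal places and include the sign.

-5.38%

CAPM benchmark = R_f + β(R_m − R_f) = 4.6% + 0.24 × 4.5% = 5.6800%
α = actual − benchmark = 0.30% − 5.6800% = -5.38%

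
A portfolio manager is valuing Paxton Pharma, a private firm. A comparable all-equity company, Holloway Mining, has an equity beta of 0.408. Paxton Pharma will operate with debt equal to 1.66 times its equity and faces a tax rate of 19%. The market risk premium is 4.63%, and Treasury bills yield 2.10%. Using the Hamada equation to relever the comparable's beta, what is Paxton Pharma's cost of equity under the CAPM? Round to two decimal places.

β_L = β_U × [1 + (1 − t)(D/E)] = 0.408 × [1 + (1 − 0.19) × 1.66]
    = 0.408 × [1 + 0.81 × 1.66] = 0.408 × 2.3446 = 0.9566
E(R) = R_f + β_L × MRP = 2.10% + 0.9566 × 4.63% = 6.53%

6.53%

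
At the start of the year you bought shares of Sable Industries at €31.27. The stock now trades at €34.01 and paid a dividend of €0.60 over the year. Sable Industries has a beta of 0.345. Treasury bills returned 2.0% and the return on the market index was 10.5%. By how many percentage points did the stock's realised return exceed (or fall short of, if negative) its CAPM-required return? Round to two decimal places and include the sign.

Realised HPR = (P1 + D1 − P0) / P0 = (34.01 + 0.60 − 31.27) / 31.27 = 3.34 / 31.27 = 10.6812%
MRP = 10.5% − 2.0% = 8.50%
CAPM required = R_f + β·MRP = 2.0% + 0.345 × 8.5% = 4.9325%
α = realised − required = 10.6812% − 4.9325% = +5.75%

+5.75%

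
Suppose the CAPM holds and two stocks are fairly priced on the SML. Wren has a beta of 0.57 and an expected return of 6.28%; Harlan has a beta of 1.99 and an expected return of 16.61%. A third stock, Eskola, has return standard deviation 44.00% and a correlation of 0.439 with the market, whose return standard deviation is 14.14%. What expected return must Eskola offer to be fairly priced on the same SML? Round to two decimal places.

MRP = (16.61% − 6.28%) / (1.99 − 0.57) = 7.2746%
R_f = 6.28% − 0.57 × 7.2746% = 2.1335%
β_Eskola = ρ·σ_i/σ_m = 0.439 × 44.00 / 14.14 = 1.3661
E(R_Eskola) = R_f + β × MRP = 2.1335% + 1.3661 × 7.2746% = 12.07%

12.07%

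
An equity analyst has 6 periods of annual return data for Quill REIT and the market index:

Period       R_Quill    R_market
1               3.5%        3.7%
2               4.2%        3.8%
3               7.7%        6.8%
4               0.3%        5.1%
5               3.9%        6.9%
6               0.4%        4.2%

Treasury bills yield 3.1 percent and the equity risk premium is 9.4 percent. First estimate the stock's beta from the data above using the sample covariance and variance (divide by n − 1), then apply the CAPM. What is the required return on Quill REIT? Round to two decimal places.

11.73%

Mean R_i = (3.5 + 4.2 + 7.7 + 0.3 + 3.9 + 0.4) / 6 = 3.3333%
Mean R_m = (3.7 + 3.8 + 6.8 + 5.1 + 6.9 + 4.2) / 6 = 5.0833%
Σ(R_i − R̄_i)(R_m − R̄_m) = 9.7233  ⇒  Cov = 9.7233 / 5 = 1.9447
Σ(R_m − R̄_m)² = 10.5883  ⇒  Var(R_m) = 10.5883 / 5 = 2.1177
β = Cov / Var(R_m) = 1.9447 / 2.1177 = 0.9183
E(R) = R_f + β × MRP = 3.1% + 0.9183 × 9.4% = 11.73%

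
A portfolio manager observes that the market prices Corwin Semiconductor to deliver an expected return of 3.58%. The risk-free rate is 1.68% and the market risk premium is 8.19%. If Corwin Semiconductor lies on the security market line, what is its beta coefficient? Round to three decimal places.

0.232

β = (E(R) − R_f) / MRP = (3.58% − 1.68%) / 8.19% = 1.90% / 8.19% = 0.232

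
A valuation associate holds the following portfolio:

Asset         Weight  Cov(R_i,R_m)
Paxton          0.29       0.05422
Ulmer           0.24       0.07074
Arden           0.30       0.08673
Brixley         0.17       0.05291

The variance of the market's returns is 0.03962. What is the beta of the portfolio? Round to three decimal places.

β_Paxton = 0.05422 / 0.03962 = 1.3685
β_Ulmer = 0.07074 / 0.03962 = 1.7855
β_Arden = 0.08673 / 0.03962 = 2.1890
β_Brixley = 0.05291 / 0.03962 = 1.3354
β_P = Σ w_i β_i = 0.29×1.3685 + 0.24×1.7855 + 0.30×2.1890 + 0.17×1.3354 = 1.7091

1.709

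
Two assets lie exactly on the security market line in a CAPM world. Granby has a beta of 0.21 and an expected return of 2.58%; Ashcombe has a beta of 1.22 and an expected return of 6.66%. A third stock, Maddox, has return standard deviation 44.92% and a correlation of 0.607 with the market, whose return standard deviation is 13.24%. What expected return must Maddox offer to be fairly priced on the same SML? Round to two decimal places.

MRP = (6.66% − 2.58%) / (1.22 − 0.21) = 4.0396%
R_f = 2.58% − 0.21 × 4.0396% = 1.7317%
β_Maddox = ρ·σ_i/σ_m = 0.607 × 44.92 / 13.24 = 2.0594
E(R_Maddox) = R_f + β × MRP = 1.7317% + 2.0594 × 4.0396% = 10.05%

10.05%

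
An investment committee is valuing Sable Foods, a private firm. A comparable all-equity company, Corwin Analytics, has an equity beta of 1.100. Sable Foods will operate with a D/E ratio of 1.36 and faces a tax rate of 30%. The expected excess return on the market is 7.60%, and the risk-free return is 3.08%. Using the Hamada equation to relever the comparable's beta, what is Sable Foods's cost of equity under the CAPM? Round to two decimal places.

β_L = β_U × [1 + (1 − t)(D/E)] = 1.100 × [1 + (1 − 0.30) × 1.36]
    = 1.100 × [1 + 0.70 × 1.36] = 1.100 × 1.9520 = 2.1472
E(R) = R_f + β_L × MRP = 3.08% + 2.1472 × 7.60% = 19.40%

19.40%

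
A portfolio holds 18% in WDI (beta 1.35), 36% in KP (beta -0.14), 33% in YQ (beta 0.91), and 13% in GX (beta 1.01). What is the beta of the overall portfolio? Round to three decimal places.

β_P = Σ w_i β_i = 0.18×1.35 + 0.36×-0.14 + 0.33×0.91 + 0.13×1.01 = 0.6242

0.624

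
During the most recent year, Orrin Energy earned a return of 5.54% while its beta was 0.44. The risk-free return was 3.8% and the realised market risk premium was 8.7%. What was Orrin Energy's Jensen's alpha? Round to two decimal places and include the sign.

-2.09%

CAPM benchmark = R_f + β(R_m − R_f) = 3.8% + 0.44 × 8.7% = 7.6280%
α = actual − benchmark = 5.54% − 7.6280% = -2.09%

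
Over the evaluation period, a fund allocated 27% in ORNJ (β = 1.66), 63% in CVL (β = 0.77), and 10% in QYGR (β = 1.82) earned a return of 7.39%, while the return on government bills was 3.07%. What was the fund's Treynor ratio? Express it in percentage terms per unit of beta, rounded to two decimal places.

β_P = 0.27×1.66 + 0.63×0.77 + 0.10×1.82 = 1.1153
Treynor = (R_P − R_f) / β_P = (7.39% − 3.07%) / 1.1153 = 4.32% / 1.1153 = 3.87%

3.87%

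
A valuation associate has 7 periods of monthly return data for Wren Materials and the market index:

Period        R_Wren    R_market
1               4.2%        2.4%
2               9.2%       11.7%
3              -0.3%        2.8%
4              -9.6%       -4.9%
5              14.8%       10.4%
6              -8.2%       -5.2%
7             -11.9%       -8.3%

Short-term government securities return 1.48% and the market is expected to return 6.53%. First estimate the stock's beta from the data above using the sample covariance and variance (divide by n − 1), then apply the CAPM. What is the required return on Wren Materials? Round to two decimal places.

Mean R_i = (4.2 + 9.2 − 0.3 − 9.6 + 14.8 − 8.2 − 11.9) / 7 = -0.2571%
Mean R_m = (2.4 + 11.7 + 2.8 − 4.9 + 10.4 − 5.2 − 8.3) / 7 = 1.2714%
Σ(R_i − R̄_i)(R_m − R̄_m) = 461.5386  ⇒  Cov = 461.5386 / 6 = 76.9231
Σ(R_m − R̄_m)² = 367.2743  ⇒  Var(R_m) = 367.2743 / 6 = 61.2124
β = Cov / Var(R_m) = 76.9231 / 61.2124 = 1.2567
MRP = 6.53% − 1.48% = 5.05%
E(R) = R_f + β × MRP = 1.48% + 1.2567 × 5.05% = 7.83%

7.83%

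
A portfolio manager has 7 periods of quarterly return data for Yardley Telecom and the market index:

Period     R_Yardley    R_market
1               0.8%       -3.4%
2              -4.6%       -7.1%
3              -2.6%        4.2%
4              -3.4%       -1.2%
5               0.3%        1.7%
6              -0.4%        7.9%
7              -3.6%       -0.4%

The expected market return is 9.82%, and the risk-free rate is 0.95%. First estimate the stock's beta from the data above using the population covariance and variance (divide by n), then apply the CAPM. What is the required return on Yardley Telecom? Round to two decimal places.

2.48%

Mean R_i = (0.8 − 4.6 − 2.6 − 3.4 + 0.3 − 0.4 − 3.6) / 7 = -1.9286%
Mean R_m = (-3.4 − 7.1 + 4.2 − 1.2 + 1.7 + 7.9 − 0.4) / 7 = 0.2429%
Σ(R_i − R̄_i)(R_m − R̄_m) = 25.1686  ⇒  Cov = 25.1686 / 7 = 3.5955
Σ(R_m − R̄_m)² = 146.0971  ⇒  Var(R_m) = 146.0971 / 7 = 20.8710
β = Cov / Var(R_m) = 3.5955 / 20.8710 = 0.1723
MRP = 9.82% − 0.95% = 8.87%
E(R) = R_f + β × MRP = 0.95% + 0.1723 × 8.87% = 2.48%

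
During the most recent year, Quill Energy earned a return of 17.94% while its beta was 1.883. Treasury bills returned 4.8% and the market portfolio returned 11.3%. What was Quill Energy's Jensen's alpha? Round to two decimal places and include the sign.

Market excess return = 11.3% − 4.8% = 6.50%
CAPM benchmark = R_f + β(R_m − R_f) = 4.8% + 1.883 × 6.5% = 17.0395%
α = actual − benchmark = 17.94% − 17.0395% = +0.90%

+0.90%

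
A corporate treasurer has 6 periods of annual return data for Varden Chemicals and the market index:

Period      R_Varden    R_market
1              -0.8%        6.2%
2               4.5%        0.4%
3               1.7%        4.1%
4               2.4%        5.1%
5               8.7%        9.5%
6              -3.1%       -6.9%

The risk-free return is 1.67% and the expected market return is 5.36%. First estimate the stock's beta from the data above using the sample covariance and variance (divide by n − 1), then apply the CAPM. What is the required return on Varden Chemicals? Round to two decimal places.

3.46%

Mean R_i = (-0.8 + 4.5 + 1.7 + 2.4 + 8.7 − 3.1) / 6 = 2.2333%
Mean R_m = (6.2 + 0.4 + 4.1 + 5.1 + 9.5 − 6.9) / 6 = 3.0667%
Σ(R_i − R̄_i)(R_m − R̄_m) = 78.9967  ⇒  Cov = 78.9967 / 5 = 15.7993
Σ(R_m − R̄_m)² = 162.8533  ⇒  Var(R_m) = 162.8533 / 5 = 32.5707
β = Cov / Var(R_m) = 15.7993 / 32.5707 = 0.4851
MRP = 5.36% − 1.67% = 3.69%
E(R) = R_f + β × MRP = 1.67% + 0.4851 × 3.69% = 3.46%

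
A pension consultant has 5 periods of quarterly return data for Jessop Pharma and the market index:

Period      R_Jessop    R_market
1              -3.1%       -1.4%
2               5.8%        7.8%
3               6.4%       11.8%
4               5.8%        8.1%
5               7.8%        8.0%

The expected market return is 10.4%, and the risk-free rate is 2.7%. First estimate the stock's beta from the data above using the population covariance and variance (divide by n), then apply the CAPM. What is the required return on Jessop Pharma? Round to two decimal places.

Mean R_i = (-3.1 + 5.8 + 6.4 + 5.8 + 7.8) / 5 = 4.5400%
Mean R_m = (-1.4 + 7.8 + 11.8 + 8.1 + 8.0) / 5 = 6.8600%
Σ(R_i − R̄_i)(R_m − R̄_m) = 78.7580  ⇒  Cov = 78.7580 / 5 = 15.7516
Σ(R_m − R̄_m)² = 96.3520  ⇒  Var(R_m) = 96.3520 / 5 = 19.2704
β = Cov / Var(R_m) = 15.7516 / 19.2704 = 0.8174
MRP = 10.4% − 2.7% = 7.70%
E(R) = R_f + β × MRP = 2.7% + 0.8174 × 7.7% = 8.99%

8.99%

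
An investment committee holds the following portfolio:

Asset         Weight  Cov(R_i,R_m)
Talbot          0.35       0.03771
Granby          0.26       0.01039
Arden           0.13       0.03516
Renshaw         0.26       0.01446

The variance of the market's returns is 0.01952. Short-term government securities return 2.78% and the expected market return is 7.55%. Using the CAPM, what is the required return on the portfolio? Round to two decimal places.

β_Talbot = 0.03771 / 0.01952 = 1.9319
β_Granby = 0.01039 / 0.01952 = 0.5323
β_Arden = 0.03516 / 0.01952 = 1.8012
β_Renshaw = 0.01446 / 0.01952 = 0.7408
β_P = Σ w_i β_i = 0.35×1.9319 + 0.26×0.5323 + 0.13×1.8012 + 0.26×0.7408 = 1.2413
MRP = 7.55% − 2.78% = 4.77%
E(R_P) = R_f + β_P × MRP = 2.78% + 1.2413 × 4.77% = 8.70%

8.70%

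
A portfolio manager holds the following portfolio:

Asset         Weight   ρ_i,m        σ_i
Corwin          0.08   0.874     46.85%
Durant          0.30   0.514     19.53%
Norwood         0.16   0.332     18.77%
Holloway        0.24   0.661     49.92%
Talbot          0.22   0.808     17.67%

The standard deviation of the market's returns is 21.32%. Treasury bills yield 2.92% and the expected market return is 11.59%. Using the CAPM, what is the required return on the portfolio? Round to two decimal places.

β_Corwin = 0.874 × 46.85% / 21.32% = 1.9206
β_Durant = 0.514 × 19.53% / 21.32% = 0.4708
β_Norwood = 0.332 × 18.77% / 21.32% = 0.2923
β_Holloway = 0.661 × 49.92% / 21.32% = 1.5477
β_Talbot = 0.808 × 17.67% / 21.32% = 0.6697
β_P = Σ w_i β_i = 0.08×1.9206 + 0.30×0.4708 + 0.16×0.2923 + 0.24×1.5477 + 0.22×0.6697 = 0.8604
MRP = 11.59% − 2.92% = 8.67%
E(R_P) = R_f + β_P × MRP = 2.92% + 0.8604 × 8.67% = 10.38%

10.38%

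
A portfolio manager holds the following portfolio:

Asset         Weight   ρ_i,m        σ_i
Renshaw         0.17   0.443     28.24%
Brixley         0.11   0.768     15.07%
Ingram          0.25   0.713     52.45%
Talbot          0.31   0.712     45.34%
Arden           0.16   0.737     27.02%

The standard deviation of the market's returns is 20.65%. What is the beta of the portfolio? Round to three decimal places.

1.256

β_Renshaw = 0.443 × 28.24% / 20.65% = 0.6058
β_Brixley = 0.768 × 15.07% / 20.65% = 0.5605
β_Ingram = 0.713 × 52.45% / 20.65% = 1.8110
β_Talbot = 0.712 × 45.34% / 20.65% = 1.5633
β_Arden = 0.737 × 27.02% / 20.65% = 0.9643
β_P = Σ w_i β_i = 0.17×0.6058 + 0.11×0.5605 + 0.25×1.8110 + 0.31×1.5633 + 0.16×0.9643 = 1.2563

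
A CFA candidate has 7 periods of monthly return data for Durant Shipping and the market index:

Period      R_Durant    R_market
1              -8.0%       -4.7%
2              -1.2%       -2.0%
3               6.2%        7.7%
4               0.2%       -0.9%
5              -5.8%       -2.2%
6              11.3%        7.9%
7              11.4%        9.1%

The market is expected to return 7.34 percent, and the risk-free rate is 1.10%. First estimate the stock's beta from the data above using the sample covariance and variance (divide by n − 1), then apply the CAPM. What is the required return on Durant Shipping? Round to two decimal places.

9.13%

Mean R_i = (-8.0 − 1.2 + 6.2 + 0.2 − 5.8 + 11.3 + 11.4) / 7 = 2.0143%
Mean R_m = (-4.7 − 2.0 + 7.7 − 0.9 − 2.2 + 7.9 + 9.1) / 7 = 2.1286%
Σ(R_i − R̄_i)(R_m − R̄_m) = 263.3171  ⇒  Cov = 263.3171 / 6 = 43.8862
Σ(R_m − R̄_m)² = 204.5343  ⇒  Var(R_m) = 204.5343 / 6 = 34.0891
β = Cov / Var(R_m) = 43.8862 / 34.0891 = 1.2874
MRP = 7.34% − 1.10% = 6.24%
E(R) = R_f + β × MRP = 1.10% + 1.2874 × 6.24% = 9.13%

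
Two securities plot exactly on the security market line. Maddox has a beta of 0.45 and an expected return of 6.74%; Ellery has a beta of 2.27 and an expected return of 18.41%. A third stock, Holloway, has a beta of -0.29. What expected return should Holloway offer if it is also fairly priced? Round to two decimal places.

MRP (SML slope) = (18.41% − 6.74%) / (2.27 − 0.45) = 11.67% / 1.82 = 6.4121%
R_f (intercept) = 6.74% − 0.45 × 6.4121% = 3.8546%
E(R_Holloway) = R_f + β × MRP = 3.8546% + -0.29 × 6.4121% = 2.00%

2.00%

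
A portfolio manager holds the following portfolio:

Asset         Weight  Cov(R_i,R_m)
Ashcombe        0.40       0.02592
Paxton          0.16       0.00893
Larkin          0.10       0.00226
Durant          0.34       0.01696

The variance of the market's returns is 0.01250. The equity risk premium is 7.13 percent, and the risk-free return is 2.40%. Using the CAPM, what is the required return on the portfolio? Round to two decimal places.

β_Ashcombe = 0.02592 / 0.01250 = 2.0736
β_Paxton = 0.00893 / 0.01250 = 0.7144
β_Larkin = 0.00226 / 0.01250 = 0.1808
β_Durant = 0.01696 / 0.01250 = 1.3568
β_P = Σ w_i β_i = 0.40×2.0736 + 0.16×0.7144 + 0.10×0.1808 + 0.34×1.3568 = 1.4231
E(R_P) = R_f + β_P × MRP = 2.40% + 1.4231 × 7.13% = 12.55%

12.55%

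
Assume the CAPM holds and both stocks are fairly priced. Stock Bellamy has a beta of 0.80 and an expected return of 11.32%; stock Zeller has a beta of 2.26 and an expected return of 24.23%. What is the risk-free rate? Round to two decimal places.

Both satisfy E(R) = R_f + β·MRP, so the slope of the SML is
MRP = (24.23% − 11.32%) / (2.26 − 0.80) = 12.91% / 1.46 = 8.8425%
R_f = E(R_Bellamy) − β_Bellamy·MRP = 11.32% − 0.80 × 8.8425% = 4.2460%

4.25%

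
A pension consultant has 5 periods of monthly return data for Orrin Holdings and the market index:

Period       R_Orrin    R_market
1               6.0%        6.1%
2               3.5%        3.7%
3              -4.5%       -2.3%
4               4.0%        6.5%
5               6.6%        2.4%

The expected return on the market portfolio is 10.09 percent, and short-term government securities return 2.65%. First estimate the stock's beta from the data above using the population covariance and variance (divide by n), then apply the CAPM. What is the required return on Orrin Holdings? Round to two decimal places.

10.11%

Mean R_i = (6.0 + 3.5 − 4.5 + 4.0 + 6.6) / 5 = 3.1200%
Mean R_m = (6.1 + 3.7 − 2.3 + 6.5 + 2.4) / 5 = 3.2800%
Σ(R_i − R̄_i)(R_m − R̄_m) = 50.5720  ⇒  Cov = 50.5720 / 5 = 10.1144
Σ(R_m − R̄_m)² = 50.4080  ⇒  Var(R_m) = 50.4080 / 5 = 10.0816
β = Cov / Var(R_m) = 10.1144 / 10.0816 = 1.0033
MRP = 10.09% − 2.65% = 7.44%
E(R) = R_f + β × MRP = 2.65% + 1.0033 × 7.44% = 10.11%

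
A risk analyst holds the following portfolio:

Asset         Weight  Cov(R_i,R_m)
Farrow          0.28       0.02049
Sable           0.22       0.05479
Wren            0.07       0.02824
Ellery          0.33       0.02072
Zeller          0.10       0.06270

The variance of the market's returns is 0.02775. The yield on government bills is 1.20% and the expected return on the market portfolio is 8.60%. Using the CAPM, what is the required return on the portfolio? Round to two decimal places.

β_Farrow = 0.02049 / 0.02775 = 0.7384
β_Sable = 0.05479 / 0.02775 = 1.9744
β_Wren = 0.02824 / 0.02775 = 1.0177
β_Ellery = 0.02072 / 0.02775 = 0.7467
β_Zeller = 0.06270 / 0.02775 = 2.2595
β_P = Σ w_i β_i = 0.28×0.7384 + 0.22×1.9744 + 0.07×1.0177 + 0.33×0.7467 + 0.10×2.2595 = 1.1847
MRP = 8.60% − 1.20% = 7.40%
E(R_P) = R_f + β_P × MRP = 1.20% + 1.1847 × 7.40% = 9.97%

9.97%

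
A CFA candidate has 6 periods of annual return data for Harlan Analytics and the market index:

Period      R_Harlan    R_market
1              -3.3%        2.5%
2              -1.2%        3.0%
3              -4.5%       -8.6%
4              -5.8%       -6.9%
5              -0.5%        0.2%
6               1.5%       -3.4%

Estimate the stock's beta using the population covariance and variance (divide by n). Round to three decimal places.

Mean R_i = (-3.3 − 1.2 − 4.5 − 5.8 − 0.5 + 1.5) / 6 = -2.3000%
Mean R_m = (2.5 + 3.0 − 8.6 − 6.9 + 0.2 − 3.4) / 6 = -2.2000%
Σ(R_i − R̄_i)(R_m − R̄_m) = 31.3100  ⇒  Cov = 31.3100 / 6 = 5.2183
Σ(R_m − R̄_m)² = 119.3800  ⇒  Var(R_m) = 119.3800 / 6 = 19.8967
β = Cov / Var(R_m) = 5.2183 / 19.8967 = 0.2623

0.262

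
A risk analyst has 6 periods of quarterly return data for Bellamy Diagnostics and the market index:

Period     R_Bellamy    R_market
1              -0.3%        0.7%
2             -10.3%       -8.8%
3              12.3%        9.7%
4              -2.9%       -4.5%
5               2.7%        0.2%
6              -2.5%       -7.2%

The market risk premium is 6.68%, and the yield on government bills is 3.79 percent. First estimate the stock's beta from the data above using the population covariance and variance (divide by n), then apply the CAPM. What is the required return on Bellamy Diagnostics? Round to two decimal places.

10.82%

Mean R_i = (-0.3 − 10.3 + 12.3 − 2.9 + 2.7 − 2.5) / 6 = -0.1667%
Mean R_m = (0.7 − 8.8 + 9.7 − 4.5 + 0.2 − 7.2) / 6 = -1.6500%
Σ(R_i − R̄_i)(R_m − R̄_m) = 239.6800  ⇒  Cov = 239.6800 / 6 = 39.9467
Σ(R_m − R̄_m)² = 227.8150  ⇒  Var(R_m) = 227.8150 / 6 = 37.9692
β = Cov / Var(R_m) = 39.9467 / 37.9692 = 1.0521
E(R) = R_f + β × MRP = 3.79% + 1.0521 × 6.68% = 10.82%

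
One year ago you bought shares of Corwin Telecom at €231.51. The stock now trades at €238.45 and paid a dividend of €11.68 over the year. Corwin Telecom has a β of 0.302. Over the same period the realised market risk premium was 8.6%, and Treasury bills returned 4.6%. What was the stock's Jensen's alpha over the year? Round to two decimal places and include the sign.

Realised HPR = (P1 + D1 − P0) / P0 = (238.45 + 11.68 − 231.51) / 231.51 = 18.62 / 231.51 = 8.0428%
CAPM required = R_f + β·MRP = 4.6% + 0.302 × 8.6% = 7.1972%
α = realised − required = 8.0428% − 7.1972% = +0.85%

+0.85%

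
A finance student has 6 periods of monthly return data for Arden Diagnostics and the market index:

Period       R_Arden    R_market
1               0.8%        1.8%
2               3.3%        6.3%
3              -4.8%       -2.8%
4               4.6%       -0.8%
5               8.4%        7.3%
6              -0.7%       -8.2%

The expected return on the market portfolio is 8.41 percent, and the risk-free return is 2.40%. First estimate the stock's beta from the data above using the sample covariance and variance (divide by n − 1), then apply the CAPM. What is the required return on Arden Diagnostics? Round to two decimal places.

Mean R_i = (0.8 + 3.3 − 4.8 + 4.6 + 8.4 − 0.7) / 6 = 1.9333%
Mean R_m = (1.8 + 6.3 − 2.8 − 0.8 + 7.3 − 8.2) / 6 = 0.6000%
Σ(R_i − R̄_i)(R_m − R̄_m) = 92.0900  ⇒  Cov = 92.0900 / 5 = 18.4180
Σ(R_m − R̄_m)² = 169.7800  ⇒  Var(R_m) = 169.7800 / 5 = 33.9560
β = Cov / Var(R_m) = 18.4180 / 33.9560 = 0.5424
MRP = 8.41% − 2.40% = 6.01%
E(R) = R_f + β × MRP = 2.40% + 0.5424 × 6.01% = 5.66%

5.66%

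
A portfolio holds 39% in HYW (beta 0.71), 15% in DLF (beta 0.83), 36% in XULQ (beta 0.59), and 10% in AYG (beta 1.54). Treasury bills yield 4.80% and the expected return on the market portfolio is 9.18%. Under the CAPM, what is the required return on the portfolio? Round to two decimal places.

β_P = Σ w_i β_i = 0.39×0.71 + 0.15×0.83 + 0.36×0.59 + 0.10×1.54 = 0.7678
MRP = 9.18% − 4.80% = 4.38%
E(R_P) = R_f + β_P × MRP = 4.80% + 0.7678 × 4.38% = 8.16%

8.16%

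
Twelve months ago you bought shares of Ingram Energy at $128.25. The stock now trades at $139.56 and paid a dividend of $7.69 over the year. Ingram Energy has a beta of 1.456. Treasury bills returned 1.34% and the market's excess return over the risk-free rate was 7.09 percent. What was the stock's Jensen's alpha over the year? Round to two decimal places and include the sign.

+3.15%

Realised HPR = (P1 + D1 − P0) / P0 = (139.56 + 7.69 − 128.25) / 128.25 = 19.00 / 128.25 = 14.8148%
CAPM required = R_f + β·MRP = 1.34% + 1.456 × 7.09% = 11.66304%
α = realised − required = 14.8148% − 11.66304% = +3.15%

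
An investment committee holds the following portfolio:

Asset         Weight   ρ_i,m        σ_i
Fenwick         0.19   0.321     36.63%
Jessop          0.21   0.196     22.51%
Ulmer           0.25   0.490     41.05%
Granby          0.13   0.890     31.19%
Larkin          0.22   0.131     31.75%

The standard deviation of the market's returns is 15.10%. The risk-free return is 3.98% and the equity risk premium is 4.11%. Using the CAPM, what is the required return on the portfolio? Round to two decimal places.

7.44%

β_Fenwick = 0.321 × 36.63% / 15.10% = 0.7787
β_Jessop = 0.196 × 22.51% / 15.10% = 0.2922
β_Ulmer = 0.490 × 41.05% / 15.10% = 1.3321
β_Granby = 0.890 × 31.19% / 15.10% = 1.8384
β_Larkin = 0.131 × 31.75% / 15.10% = 0.2754
β_P = Σ w_i β_i = 0.19×0.7787 + 0.21×0.2922 + 0.25×1.3321 + 0.13×1.8384 + 0.22×0.2754 = 0.8419
E(R_P) = R_f + β_P × MRP = 3.98% + 0.8419 × 4.11% = 7.44%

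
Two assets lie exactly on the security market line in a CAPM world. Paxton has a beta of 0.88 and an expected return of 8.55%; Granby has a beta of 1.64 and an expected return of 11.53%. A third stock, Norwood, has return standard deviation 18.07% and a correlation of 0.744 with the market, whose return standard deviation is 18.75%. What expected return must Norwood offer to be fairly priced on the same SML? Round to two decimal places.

MRP = (11.53% − 8.55%) / (1.64 − 0.88) = 3.9211%
R_f = 8.55% − 0.88 × 3.9211% = 5.0994%
β_Norwood = ρ·σ_i/σ_m = 0.744 × 18.07 / 18.75 = 0.7170
E(R_Norwood) = R_f + β × MRP = 5.0994% + 0.7170 × 3.9211% = 7.91%

7.91%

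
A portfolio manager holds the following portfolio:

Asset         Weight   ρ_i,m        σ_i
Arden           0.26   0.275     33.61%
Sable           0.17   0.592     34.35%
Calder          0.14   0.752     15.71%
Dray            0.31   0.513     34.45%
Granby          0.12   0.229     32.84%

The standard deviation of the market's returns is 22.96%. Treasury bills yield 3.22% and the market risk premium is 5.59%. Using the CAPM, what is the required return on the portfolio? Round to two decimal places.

6.60%

β_Arden = 0.275 × 33.61% / 22.96% = 0.4026
β_Sable = 0.592 × 34.35% / 22.96% = 0.8857
β_Calder = 0.752 × 15.71% / 22.96% = 0.5145
β_Dray = 0.513 × 34.45% / 22.96% = 0.7697
β_Granby = 0.229 × 32.84% / 22.96% = 0.3275
β_P = Σ w_i β_i = 0.26×0.4026 + 0.17×0.8857 + 0.14×0.5145 + 0.31×0.7697 + 0.12×0.3275 = 0.6052
E(R_P) = R_f + β_P × MRP = 3.22% + 0.6052 × 5.59% = 6.60%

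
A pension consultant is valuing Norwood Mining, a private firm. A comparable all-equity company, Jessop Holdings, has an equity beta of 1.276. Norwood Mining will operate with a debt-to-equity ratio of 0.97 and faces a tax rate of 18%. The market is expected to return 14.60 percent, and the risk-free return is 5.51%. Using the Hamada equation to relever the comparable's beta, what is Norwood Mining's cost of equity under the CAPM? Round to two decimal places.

β_L = β_U × [1 + (1 − t)(D/E)] = 1.276 × [1 + (1 − 0.18) × 0.97]
    = 1.276 × [1 + 0.82 × 0.97] = 1.276 × 1.7954 = 2.2909
MRP = 14.60% − 5.51% = 9.09%
E(R) = R_f + β_L × MRP = 5.51% + 2.2909 × 9.09% = 26.33%

26.33%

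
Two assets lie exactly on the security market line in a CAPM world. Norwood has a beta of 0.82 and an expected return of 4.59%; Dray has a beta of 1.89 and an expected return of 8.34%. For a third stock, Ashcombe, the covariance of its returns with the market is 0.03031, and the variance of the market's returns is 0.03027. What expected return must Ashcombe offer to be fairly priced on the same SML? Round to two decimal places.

MRP = (8.34% − 4.59%) / (1.89 − 0.82) = 3.5047%
R_f = 4.59% − 0.82 × 3.5047% = 1.7161%
β_Ashcombe = Cov / Var(R_m) = 0.03031 / 0.03027 = 1.0013
E(R_Ashcombe) = R_f + β × MRP = 1.7161% + 1.0013 × 3.5047% = 5.23%

5.23%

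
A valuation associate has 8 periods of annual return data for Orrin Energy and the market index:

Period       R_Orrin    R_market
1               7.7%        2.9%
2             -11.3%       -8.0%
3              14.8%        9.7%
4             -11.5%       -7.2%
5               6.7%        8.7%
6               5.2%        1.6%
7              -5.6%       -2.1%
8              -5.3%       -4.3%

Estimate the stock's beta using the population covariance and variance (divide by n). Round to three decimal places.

Mean R_i = (7.7 − 11.3 + 14.8 − 11.5 + 6.7 + 5.2 − 5.6 − 5.3) / 8 = 0.0875%
Mean R_m = (2.9 − 8.0 + 9.7 − 7.2 + 8.7 + 1.6 − 2.1 − 4.3) / 8 = 0.1625%
Σ(R_i − R̄_i)(R_m − R̄_m) = 440.1363  ⇒  Cov = 440.1363 / 8 = 55.0170
Σ(R_m − R̄_m)² = 319.2788  ⇒  Var(R_m) = 319.2788 / 8 = 39.9099
β = Cov / Var(R_m) = 55.0170 / 39.9099 = 1.3785

1.379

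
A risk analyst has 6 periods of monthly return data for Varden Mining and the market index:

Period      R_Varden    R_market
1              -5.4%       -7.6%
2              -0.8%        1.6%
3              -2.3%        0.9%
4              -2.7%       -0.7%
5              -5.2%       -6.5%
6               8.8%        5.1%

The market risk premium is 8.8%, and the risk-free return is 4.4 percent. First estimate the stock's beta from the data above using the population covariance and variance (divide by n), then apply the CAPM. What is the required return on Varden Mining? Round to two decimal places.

12.32%

Mean R_i = (-5.4 − 0.8 − 2.3 − 2.7 − 5.2 + 8.8) / 6 = -1.2667%
Mean R_m = (-7.6 + 1.6 + 0.9 − 0.7 − 6.5 + 5.1) / 6 = -1.2000%
Σ(R_i − R̄_i)(R_m − R̄_m) = 109.1400  ⇒  Cov = 109.1400 / 6 = 18.1900
Σ(R_m − R̄_m)² = 121.2400  ⇒  Var(R_m) = 121.2400 / 6 = 20.2067
β = Cov / Var(R_m) = 18.1900 / 20.2067 = 0.9002
E(R) = R_f + β × MRP = 4.4% + 0.9002 × 8.8% = 12.32%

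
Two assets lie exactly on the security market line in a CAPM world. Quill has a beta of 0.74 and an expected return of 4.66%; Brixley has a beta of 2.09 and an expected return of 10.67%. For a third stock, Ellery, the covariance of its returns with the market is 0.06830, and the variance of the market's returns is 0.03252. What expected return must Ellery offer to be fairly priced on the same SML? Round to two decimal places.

MRP = (10.67% − 4.66%) / (2.09 − 0.74) = 4.4519%
R_f = 4.66% − 0.74 × 4.4519% = 1.3656%
β_Ellery = Cov / Var(R_m) = 0.06830 / 0.03252 = 2.1002
E(R_Ellery) = R_f + β × MRP = 1.3656% + 2.1002 × 4.4519% = 10.72%

10.72%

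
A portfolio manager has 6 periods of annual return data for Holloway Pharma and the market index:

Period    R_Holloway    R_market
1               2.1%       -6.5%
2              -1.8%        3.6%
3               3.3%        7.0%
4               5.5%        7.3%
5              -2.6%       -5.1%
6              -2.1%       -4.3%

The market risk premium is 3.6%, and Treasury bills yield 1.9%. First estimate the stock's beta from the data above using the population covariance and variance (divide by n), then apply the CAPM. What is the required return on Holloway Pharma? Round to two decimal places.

Mean R_i = (2.1 − 1.8 + 3.3 + 5.5 − 2.6 − 2.1) / 6 = 0.7333%
Mean R_m = (-6.5 + 3.6 + 7.0 + 7.3 − 5.1 − 4.3) / 6 = 0.3333%
Σ(R_i − R̄_i)(R_m − R̄_m) = 63.9433  ⇒  Cov = 63.9433 / 6 = 10.6572
Σ(R_m − R̄_m)² = 201.3333  ⇒  Var(R_m) = 201.3333 / 6 = 33.5556
β = Cov / Var(R_m) = 10.6572 / 33.5556 = 0.3176
E(R) = R_f + β × MRP = 1.9% + 0.3176 × 3.6% = 3.04%

3.04%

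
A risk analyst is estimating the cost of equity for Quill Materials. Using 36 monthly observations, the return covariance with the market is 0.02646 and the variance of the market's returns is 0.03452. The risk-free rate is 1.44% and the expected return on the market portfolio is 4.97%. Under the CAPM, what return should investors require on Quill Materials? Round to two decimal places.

β = Cov(R_i, R_m) / Var(R_m) = 0.02646 / 0.03452 = 0.7665
MRP = 4.97% − 1.44% = 3.53%
E(R) = R_f + β × MRP = 1.44% + 0.7665 × 3.53% = 4.15%

4.15%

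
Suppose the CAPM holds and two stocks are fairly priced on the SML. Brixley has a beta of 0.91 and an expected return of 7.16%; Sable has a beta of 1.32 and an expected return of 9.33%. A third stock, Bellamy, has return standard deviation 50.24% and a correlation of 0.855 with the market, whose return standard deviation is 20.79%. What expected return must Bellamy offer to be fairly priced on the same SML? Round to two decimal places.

MRP = (9.33% − 7.16%) / (1.32 − 0.91) = 5.2927%
R_f = 7.16% − 0.91 × 5.2927% = 2.3436%
β_Bellamy = ρ·σ_i/σ_m = 0.855 × 50.24 / 20.79 = 2.0661
E(R_Bellamy) = R_f + β × MRP = 2.3436% + 2.0661 × 5.2927% = 13.28%

13.28%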